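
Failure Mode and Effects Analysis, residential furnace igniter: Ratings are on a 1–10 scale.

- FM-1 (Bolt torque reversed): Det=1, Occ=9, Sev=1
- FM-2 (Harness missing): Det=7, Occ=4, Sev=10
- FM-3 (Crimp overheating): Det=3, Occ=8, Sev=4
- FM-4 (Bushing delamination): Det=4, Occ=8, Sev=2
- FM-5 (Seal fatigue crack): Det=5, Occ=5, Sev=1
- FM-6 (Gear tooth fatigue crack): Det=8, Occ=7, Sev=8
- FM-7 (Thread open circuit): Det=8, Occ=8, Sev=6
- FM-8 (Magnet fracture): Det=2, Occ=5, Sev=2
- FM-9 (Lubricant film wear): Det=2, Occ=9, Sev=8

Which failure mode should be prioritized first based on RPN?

FM-6

RPN = Severity × Occurrence × Detection:
  FM-1: 1 × 9 × 1 = 9
  FM-2: 10 × 4 × 7 = 280
  FM-3: 4 × 8 × 3 = 96
  FM-4: 2 × 8 × 4 = 64
  FM-5: 1 × 5 × 5 = 25
  FM-6: 8 × 7 × 8 = 448
  FM-7: 6 × 8 × 8 = 384
  FM-8: 2 × 5 × 2 = 20
  FM-9: 8 × 9 × 2 = 144
Highest RPN is 448 → FM-6.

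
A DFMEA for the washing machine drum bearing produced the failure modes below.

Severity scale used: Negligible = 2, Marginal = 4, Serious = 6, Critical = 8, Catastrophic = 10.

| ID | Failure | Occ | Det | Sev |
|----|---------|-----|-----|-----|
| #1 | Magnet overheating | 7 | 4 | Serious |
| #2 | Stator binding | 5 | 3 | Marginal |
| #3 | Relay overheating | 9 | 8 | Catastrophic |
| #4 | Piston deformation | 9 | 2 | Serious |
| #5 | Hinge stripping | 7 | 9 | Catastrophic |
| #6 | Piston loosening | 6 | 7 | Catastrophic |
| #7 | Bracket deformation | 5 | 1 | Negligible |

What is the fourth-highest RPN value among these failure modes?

168

RPN = Severity × Occurrence × Detection:
  #1: 6 × 7 × 4 = 168
  #2: 4 × 5 × 3 = 60
  #3: 10 × 9 × 8 = 720
  #4: 6 × 9 × 2 = 108
  #5: 10 × 7 × 9 = 630
  #6: 10 × 6 × 7 = 420
  #7: 2 × 5 × 1 = 10
Sorted descending: 720, 630, 420, 168, 108, 60, 10.
The fourth-highest RPN is 168 (#1).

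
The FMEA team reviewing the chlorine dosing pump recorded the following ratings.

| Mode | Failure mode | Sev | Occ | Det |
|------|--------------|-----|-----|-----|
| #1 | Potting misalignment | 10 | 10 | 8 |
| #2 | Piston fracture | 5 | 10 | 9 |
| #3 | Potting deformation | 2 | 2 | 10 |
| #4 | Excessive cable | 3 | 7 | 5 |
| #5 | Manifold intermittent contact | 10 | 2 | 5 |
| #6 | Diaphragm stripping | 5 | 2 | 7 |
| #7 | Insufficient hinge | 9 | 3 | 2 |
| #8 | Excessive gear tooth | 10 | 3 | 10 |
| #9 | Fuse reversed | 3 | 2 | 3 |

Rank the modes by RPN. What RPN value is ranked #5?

100

RPN = Severity × Occurrence × Detection:
  #1: 10 × 10 × 8 = 800
  #2: 5 × 10 × 9 = 450
  #3: 2 × 2 × 10 = 40
  #4: 3 × 7 × 5 = 105
  #5: 10 × 2 × 5 = 100
  #6: 5 × 2 × 7 = 70
  #7: 9 × 3 × 2 = 54
  #8: 10 × 3 × 10 = 300
  #9: 3 × 2 × 3 = 18
Sorted descending: 800, 450, 300, 105, 100, 70, 54, 40, 18.
The fifth-highest RPN is 100 (#5).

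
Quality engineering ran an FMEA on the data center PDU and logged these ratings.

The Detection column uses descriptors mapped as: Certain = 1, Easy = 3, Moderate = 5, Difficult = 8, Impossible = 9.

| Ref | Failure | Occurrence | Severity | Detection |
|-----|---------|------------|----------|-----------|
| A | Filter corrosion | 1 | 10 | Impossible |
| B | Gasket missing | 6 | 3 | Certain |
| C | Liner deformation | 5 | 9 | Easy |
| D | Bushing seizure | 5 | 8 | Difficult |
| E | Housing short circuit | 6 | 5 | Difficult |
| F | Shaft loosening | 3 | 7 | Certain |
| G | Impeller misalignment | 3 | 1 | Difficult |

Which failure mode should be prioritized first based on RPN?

RPN = Severity × Occurrence × Detection:
  A: 10 × 1 × 9 = 90
  B: 3 × 6 × 1 = 18
  C: 9 × 5 × 3 = 135
  D: 8 × 5 × 8 = 320
  E: 5 × 6 × 8 = 240
  F: 7 × 3 × 1 = 21
  G: 1 × 3 × 8 = 24
Highest RPN is 320 → D.

D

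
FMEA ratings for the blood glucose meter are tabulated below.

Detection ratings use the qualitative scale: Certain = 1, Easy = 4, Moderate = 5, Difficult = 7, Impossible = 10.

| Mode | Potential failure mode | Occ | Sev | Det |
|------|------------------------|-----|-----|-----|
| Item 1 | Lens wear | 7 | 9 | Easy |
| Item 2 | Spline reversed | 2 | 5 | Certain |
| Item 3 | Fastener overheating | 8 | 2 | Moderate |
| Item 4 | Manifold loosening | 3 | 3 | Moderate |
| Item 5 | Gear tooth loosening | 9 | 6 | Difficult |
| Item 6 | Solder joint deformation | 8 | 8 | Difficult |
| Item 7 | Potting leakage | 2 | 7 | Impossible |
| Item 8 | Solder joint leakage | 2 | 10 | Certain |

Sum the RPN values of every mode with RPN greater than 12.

1363

RPN = Severity × Occurrence × Detection:
  Item 1: 9 × 7 × 4 = 252
  Item 2: 5 × 2 × 1 = 10
  Item 3: 2 × 8 × 5 = 80
  Item 4: 3 × 3 × 5 = 45
  Item 5: 6 × 9 × 7 = 378
  Item 6: 8 × 8 × 7 = 448
  Item 7: 7 × 2 × 10 = 140
  Item 8: 10 × 2 × 1 = 20
RPN > 12: Item 1 (252), Item 3 (80), Item 4 (45), Item 5 (378), Item 6 (448), Item 7 (140), Item 8 (20).
Sum: 252 + 80 + 45 + 378 + 448 + 140 + 20 = 1363.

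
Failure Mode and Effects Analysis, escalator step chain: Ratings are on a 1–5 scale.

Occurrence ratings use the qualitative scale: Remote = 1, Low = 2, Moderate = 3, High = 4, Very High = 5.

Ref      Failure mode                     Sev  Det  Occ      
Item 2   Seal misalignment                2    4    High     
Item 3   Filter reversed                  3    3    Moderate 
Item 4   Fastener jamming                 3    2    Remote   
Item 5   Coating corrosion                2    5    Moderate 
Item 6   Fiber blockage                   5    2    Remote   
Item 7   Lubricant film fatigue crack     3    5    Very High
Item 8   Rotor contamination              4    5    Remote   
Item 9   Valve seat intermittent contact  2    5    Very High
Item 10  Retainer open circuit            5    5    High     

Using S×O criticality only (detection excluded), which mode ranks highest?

Criticality = Severity × Occurrence:
  Item 2: 2 × 4 = 8
  Item 3: 3 × 3 = 9
  Item 4: 3 × 1 = 3
  Item 5: 2 × 3 = 6
  Item 6: 5 × 1 = 5
  Item 7: 3 × 5 = 15
  Item 8: 4 × 1 = 4
  Item 9: 2 × 5 = 10
  Item 10: 5 × 4 = 20
Highest criticality is 20 → Item 10.

Item 10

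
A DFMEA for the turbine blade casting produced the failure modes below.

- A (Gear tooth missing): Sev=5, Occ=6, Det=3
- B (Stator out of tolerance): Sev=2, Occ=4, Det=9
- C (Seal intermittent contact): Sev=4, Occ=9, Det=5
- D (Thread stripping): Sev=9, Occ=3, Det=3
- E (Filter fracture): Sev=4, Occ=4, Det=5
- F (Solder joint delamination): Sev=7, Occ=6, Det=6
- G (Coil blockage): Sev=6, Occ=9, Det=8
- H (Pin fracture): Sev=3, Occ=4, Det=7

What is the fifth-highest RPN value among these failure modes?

RPN = Severity × Occurrence × Detection:
  A: 5 × 6 × 3 = 90
  B: 2 × 4 × 9 = 72
  C: 4 × 9 × 5 = 180
  D: 9 × 3 × 3 = 81
  E: 4 × 4 × 5 = 80
  F: 7 × 6 × 6 = 252
  G: 6 × 9 × 8 = 432
  H: 3 × 4 × 7 = 84
Sorted descending: 432, 252, 180, 90, 84, 81, 80, 72.
The fifth-highest RPN is 84 (H).

84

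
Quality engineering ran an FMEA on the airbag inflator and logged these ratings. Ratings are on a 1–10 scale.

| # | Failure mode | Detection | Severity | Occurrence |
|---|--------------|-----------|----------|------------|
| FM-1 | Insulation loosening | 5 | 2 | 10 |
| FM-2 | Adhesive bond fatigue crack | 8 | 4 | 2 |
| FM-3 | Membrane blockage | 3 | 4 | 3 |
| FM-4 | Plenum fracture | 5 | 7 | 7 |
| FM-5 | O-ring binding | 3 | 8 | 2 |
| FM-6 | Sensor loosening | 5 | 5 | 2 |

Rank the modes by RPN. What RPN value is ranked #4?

RPN = Severity × Occurrence × Detection:
  FM-1: 2 × 10 × 5 = 100
  FM-2: 4 × 2 × 8 = 64
  FM-3: 4 × 3 × 3 = 36
  FM-4: 7 × 7 × 5 = 245
  FM-5: 8 × 2 × 3 = 48
  FM-6: 5 × 2 × 5 = 50
Sorted descending: 245, 100, 64, 50, 48, 36.
The fourth-highest RPN is 50 (FM-6).

50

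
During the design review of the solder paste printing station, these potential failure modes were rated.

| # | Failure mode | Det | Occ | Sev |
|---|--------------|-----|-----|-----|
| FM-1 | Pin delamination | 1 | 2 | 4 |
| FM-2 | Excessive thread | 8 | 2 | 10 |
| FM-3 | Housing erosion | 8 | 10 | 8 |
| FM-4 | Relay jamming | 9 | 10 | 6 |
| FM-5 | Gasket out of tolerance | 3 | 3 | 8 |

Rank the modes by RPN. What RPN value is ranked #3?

160

RPN = Severity × Occurrence × Detection:
  FM-1: 4 × 2 × 1 = 8
  FM-2: 10 × 2 × 8 = 160
  FM-3: 8 × 10 × 8 = 640
  FM-4: 6 × 10 × 9 = 540
  FM-5: 8 × 3 × 3 = 72
Sorted descending: 640, 540, 160, 72, 8.
The third-highest RPN is 160 (FM-2).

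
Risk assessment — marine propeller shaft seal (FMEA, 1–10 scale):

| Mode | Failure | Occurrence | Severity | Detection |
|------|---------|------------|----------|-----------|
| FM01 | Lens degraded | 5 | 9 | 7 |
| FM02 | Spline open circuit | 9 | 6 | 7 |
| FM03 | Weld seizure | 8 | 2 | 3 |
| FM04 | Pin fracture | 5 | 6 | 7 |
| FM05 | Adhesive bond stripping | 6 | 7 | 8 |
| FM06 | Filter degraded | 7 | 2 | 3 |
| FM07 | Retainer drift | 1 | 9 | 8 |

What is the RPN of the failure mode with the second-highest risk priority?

336

RPN = Severity × Occurrence × Detection:
  FM01: 9 × 5 × 7 = 315
  FM02: 6 × 9 × 7 = 378
  FM03: 2 × 8 × 3 = 48
  FM04: 6 × 5 × 7 = 210
  FM05: 7 × 6 × 8 = 336
  FM06: 2 × 7 × 3 = 42
  FM07: 9 × 1 × 8 = 72
Sorted descending: 378, 336, 315, 210, 72, 48, 42.
The second-highest RPN is 336 (FM05).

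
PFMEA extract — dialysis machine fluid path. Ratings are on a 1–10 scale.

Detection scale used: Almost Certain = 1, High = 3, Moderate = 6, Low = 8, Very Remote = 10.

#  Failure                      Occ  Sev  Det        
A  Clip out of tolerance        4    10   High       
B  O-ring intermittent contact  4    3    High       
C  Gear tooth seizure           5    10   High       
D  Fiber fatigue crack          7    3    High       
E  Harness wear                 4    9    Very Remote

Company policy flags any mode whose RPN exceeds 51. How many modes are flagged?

4

RPN = Severity × Occurrence × Detection:
  A: 10 × 4 × 3 = 120
  B: 3 × 4 × 3 = 36
  C: 10 × 5 × 3 = 150
  D: 3 × 7 × 3 = 63
  E: 9 × 4 × 10 = 360
Modes with RPN > 51: A (120), C (150), D (63), E (360) → 4.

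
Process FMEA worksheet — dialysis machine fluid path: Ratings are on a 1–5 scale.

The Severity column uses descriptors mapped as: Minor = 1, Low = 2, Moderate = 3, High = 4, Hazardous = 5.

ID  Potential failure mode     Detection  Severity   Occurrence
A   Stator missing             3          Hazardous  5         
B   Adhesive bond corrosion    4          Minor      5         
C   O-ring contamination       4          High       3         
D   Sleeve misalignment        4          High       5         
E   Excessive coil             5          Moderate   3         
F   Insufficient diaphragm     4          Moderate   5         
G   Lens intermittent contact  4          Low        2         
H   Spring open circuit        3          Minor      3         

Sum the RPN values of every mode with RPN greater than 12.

344

RPN = Severity × Occurrence × Detection:
  A: 5 × 5 × 3 = 75
  B: 1 × 5 × 4 = 20
  C: 4 × 3 × 4 = 48
  D: 4 × 5 × 4 = 80
  E: 3 × 3 × 5 = 45
  F: 3 × 5 × 4 = 60
  G: 2 × 2 × 4 = 16
  H: 1 × 3 × 3 = 9
RPN > 12: A (75), B (20), C (48), D (80), E (45), F (60), G (16).
Sum: 75 + 20 + 48 + 80 + 45 + 60 + 16 = 344.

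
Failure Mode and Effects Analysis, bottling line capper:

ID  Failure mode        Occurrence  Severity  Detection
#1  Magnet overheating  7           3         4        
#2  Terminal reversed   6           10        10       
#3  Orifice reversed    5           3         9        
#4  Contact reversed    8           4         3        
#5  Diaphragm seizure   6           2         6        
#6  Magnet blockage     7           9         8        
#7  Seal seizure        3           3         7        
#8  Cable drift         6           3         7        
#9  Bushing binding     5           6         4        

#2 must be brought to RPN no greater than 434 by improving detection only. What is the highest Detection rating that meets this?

#2: S=10, O=6, D=10 → current RPN = 600.
Fixed product = 60. Need 60 × D ≤ 434, so D ≤ 434/60 = 7.23.
Maximum integer Detection rating = 7 (gives RPN 420; D=8 would give 480 > 434).

7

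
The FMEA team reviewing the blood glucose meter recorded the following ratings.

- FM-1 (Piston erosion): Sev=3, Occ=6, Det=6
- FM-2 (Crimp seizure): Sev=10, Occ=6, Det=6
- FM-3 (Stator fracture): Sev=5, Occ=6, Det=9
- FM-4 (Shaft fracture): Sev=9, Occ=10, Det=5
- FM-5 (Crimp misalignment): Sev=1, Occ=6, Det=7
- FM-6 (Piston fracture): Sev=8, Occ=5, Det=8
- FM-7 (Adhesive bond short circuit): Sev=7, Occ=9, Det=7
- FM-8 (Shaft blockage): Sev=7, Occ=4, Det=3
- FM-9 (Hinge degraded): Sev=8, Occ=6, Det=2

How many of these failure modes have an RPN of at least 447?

1

RPN = Severity × Occurrence × Detection:
  FM-1: 3 × 6 × 6 = 108
  FM-2: 10 × 6 × 6 = 360
  FM-3: 5 × 6 × 9 = 270
  FM-4: 9 × 10 × 5 = 450
  FM-5: 1 × 6 × 7 = 42
  FM-6: 8 × 5 × 8 = 320
  FM-7: 7 × 9 × 7 = 441
  FM-8: 7 × 4 × 3 = 84
  FM-9: 8 × 6 × 2 = 96
Modes with RPN ≥ 447: FM-4 (450) → 1.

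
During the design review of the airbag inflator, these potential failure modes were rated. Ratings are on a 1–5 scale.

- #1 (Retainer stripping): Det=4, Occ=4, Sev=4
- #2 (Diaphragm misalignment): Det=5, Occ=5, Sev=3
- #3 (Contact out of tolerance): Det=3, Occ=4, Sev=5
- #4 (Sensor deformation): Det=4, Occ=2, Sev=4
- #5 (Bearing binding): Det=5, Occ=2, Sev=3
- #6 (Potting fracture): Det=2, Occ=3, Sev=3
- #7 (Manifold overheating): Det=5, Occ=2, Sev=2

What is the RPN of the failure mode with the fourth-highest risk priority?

32

RPN = Severity × Occurrence × Detection:
  #1: 4 × 4 × 4 = 64
  #2: 3 × 5 × 5 = 75
  #3: 5 × 4 × 3 = 60
  #4: 4 × 2 × 4 = 32
  #5: 3 × 2 × 5 = 30
  #6: 3 × 3 × 2 = 18
  #7: 2 × 2 × 5 = 20
Sorted descending: 75, 64, 60, 32, 30, 20, 18.
The fourth-highest RPN is 32 (#4).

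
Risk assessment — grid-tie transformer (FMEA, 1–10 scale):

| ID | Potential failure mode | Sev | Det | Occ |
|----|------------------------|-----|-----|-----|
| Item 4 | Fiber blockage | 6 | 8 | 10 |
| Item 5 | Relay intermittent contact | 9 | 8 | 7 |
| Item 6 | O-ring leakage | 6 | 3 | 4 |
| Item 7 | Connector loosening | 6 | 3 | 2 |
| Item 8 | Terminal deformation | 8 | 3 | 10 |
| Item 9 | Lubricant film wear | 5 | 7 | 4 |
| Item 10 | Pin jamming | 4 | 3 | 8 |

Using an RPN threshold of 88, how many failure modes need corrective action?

5

RPN = Severity × Occurrence × Detection:
  Item 4: 6 × 10 × 8 = 480
  Item 5: 9 × 7 × 8 = 504
  Item 6: 6 × 4 × 3 = 72
  Item 7: 6 × 2 × 3 = 36
  Item 8: 8 × 10 × 3 = 240
  Item 9: 5 × 4 × 7 = 140
  Item 10: 4 × 8 × 3 = 96
Modes with RPN ≥ 88: Item 4 (480), Item 5 (504), Item 8 (240), Item 9 (140), Item 10 (96) → 5.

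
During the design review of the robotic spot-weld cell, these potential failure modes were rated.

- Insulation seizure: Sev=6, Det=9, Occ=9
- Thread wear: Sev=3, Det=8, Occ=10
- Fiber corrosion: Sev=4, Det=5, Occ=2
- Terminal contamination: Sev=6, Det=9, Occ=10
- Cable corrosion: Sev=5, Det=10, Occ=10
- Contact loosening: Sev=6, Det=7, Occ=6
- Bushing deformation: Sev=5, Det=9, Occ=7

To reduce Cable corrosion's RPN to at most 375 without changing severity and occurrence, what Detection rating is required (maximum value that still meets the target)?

Cable corrosion: S=5, O=10, D=10 → current RPN = 500.
Fixed product = 50. Need 50 × D ≤ 375, so D ≤ 375/50 = 7.50.
Maximum integer Detection rating = 7 (gives RPN 350; D=8 would give 400 > 375).

7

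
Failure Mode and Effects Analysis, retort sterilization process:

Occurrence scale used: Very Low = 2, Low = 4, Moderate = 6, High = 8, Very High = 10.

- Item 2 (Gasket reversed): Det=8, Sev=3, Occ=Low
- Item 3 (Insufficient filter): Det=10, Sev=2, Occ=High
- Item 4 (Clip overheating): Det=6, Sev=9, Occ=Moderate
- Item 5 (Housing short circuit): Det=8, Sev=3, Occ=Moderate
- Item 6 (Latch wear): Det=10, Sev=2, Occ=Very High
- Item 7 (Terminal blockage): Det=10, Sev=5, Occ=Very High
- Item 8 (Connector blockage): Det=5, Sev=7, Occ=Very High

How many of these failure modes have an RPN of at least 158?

5

RPN = Severity × Occurrence × Detection:
  Item 2: 3 × 4 × 8 = 96
  Item 3: 2 × 8 × 10 = 160
  Item 4: 9 × 6 × 6 = 324
  Item 5: 3 × 6 × 8 = 144
  Item 6: 2 × 10 × 10 = 200
  Item 7: 5 × 10 × 10 = 500
  Item 8: 7 × 10 × 5 = 350
Modes with RPN ≥ 158: Item 3 (160), Item 4 (324), Item 6 (200), Item 7 (500), Item 8 (350) → 5.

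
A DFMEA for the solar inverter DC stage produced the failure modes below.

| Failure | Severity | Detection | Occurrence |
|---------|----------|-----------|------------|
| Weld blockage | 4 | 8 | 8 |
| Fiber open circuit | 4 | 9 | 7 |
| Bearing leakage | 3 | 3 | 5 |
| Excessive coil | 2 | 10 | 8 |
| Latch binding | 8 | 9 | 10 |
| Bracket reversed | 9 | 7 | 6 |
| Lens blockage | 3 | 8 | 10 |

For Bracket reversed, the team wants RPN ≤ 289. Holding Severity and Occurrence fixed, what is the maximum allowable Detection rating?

Bracket reversed: S=9, O=6, D=7 → current RPN = 378.
Fixed product = 54. Need 54 × D ≤ 289, so D ≤ 289/54 = 5.35.
Maximum integer Detection rating = 5 (gives RPN 270; D=6 would give 324 > 289).

5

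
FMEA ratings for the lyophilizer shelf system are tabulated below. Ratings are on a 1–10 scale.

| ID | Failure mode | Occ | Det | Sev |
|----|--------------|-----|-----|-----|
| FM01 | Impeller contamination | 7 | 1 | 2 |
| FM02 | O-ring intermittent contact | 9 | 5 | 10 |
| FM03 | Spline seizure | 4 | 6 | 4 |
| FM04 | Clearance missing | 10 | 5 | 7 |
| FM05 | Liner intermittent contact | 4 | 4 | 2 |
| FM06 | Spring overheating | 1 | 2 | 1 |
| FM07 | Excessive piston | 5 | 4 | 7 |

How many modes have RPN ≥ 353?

1

RPN = Severity × Occurrence × Detection:
  FM01: 2 × 7 × 1 = 14
  FM02: 10 × 9 × 5 = 450
  FM03: 4 × 4 × 6 = 96
  FM04: 7 × 10 × 5 = 350
  FM05: 2 × 4 × 4 = 32
  FM06: 1 × 1 × 2 = 2
  FM07: 7 × 5 × 4 = 140
Modes with RPN ≥ 353: FM02 (450) → 1.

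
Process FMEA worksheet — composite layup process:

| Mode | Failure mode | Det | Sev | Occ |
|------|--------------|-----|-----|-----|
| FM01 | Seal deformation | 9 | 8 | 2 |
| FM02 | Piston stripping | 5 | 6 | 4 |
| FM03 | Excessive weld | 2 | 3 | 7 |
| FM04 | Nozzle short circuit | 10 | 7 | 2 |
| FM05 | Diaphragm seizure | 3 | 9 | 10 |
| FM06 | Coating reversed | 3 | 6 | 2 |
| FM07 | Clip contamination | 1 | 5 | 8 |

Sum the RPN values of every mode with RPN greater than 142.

RPN = Severity × Occurrence × Detection:
  FM01: 8 × 2 × 9 = 144
  FM02: 6 × 4 × 5 = 120
  FM03: 3 × 7 × 2 = 42
  FM04: 7 × 2 × 10 = 140
  FM05: 9 × 10 × 3 = 270
  FM06: 6 × 2 × 3 = 36
  FM07: 5 × 8 × 1 = 40
RPN > 142: FM01 (144), FM05 (270).
Sum: 144 + 270 = 414.

414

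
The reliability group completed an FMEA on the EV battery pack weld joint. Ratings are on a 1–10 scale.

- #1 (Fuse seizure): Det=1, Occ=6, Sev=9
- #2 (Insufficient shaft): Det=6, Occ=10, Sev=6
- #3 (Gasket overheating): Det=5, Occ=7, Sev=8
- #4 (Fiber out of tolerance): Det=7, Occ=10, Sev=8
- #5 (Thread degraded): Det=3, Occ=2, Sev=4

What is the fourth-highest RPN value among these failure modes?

54

RPN = Severity × Occurrence × Detection:
  #1: 9 × 6 × 1 = 54
  #2: 6 × 10 × 6 = 360
  #3: 8 × 7 × 5 = 280
  #4: 8 × 10 × 7 = 560
  #5: 4 × 2 × 3 = 24
Sorted descending: 560, 360, 280, 54, 24.
The fourth-highest RPN is 54 (#1).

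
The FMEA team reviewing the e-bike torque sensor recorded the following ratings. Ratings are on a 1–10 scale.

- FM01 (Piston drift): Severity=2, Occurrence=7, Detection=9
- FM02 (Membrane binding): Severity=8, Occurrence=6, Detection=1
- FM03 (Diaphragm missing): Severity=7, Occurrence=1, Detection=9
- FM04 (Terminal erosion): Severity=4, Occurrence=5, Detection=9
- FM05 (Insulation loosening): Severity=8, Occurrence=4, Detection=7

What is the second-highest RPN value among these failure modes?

180

RPN = Severity × Occurrence × Detection:
  FM01: 2 × 7 × 9 = 126
  FM02: 8 × 6 × 1 = 48
  FM03: 7 × 1 × 9 = 63
  FM04: 4 × 5 × 9 = 180
  FM05: 8 × 4 × 7 = 224
Sorted descending: 224, 180, 126, 63, 48.
The second-highest RPN is 180 (FM04).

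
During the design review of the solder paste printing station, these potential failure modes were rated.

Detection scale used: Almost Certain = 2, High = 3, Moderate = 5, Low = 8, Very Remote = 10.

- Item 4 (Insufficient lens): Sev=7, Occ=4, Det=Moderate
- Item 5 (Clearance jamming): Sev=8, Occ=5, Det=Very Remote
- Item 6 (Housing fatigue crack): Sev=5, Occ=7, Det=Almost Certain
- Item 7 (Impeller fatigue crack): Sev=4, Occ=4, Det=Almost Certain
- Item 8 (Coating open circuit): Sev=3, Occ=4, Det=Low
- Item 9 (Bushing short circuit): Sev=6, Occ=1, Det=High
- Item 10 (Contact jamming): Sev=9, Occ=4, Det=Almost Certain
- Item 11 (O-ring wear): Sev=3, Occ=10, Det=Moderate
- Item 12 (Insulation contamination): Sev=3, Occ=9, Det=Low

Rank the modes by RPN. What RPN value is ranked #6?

RPN = Severity × Occurrence × Detection:
  Item 4: 7 × 4 × 5 = 140
  Item 5: 8 × 5 × 10 = 400
  Item 6: 5 × 7 × 2 = 70
  Item 7: 4 × 4 × 2 = 32
  Item 8: 3 × 4 × 8 = 96
  Item 9: 6 × 1 × 3 = 18
  Item 10: 9 × 4 × 2 = 72
  Item 11: 3 × 10 × 5 = 150
  Item 12: 3 × 9 × 8 = 216
Sorted descending: 400, 216, 150, 140, 96, 72, 70, 32, 18.
The sixth-highest RPN is 72 (Item 10).

72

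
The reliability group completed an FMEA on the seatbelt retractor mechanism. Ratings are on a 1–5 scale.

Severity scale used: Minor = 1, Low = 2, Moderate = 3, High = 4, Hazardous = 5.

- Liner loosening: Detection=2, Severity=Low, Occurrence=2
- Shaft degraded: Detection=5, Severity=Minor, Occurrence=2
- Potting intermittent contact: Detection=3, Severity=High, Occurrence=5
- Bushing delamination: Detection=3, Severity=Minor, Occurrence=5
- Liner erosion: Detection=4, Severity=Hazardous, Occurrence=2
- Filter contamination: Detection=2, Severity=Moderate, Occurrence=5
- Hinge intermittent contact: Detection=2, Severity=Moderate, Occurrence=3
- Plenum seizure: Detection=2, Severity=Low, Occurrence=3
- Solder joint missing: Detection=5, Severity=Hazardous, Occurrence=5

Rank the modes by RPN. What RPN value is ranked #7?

12

RPN = Severity × Occurrence × Detection:
  Liner loosening: 2 × 2 × 2 = 8
  Shaft degraded: 1 × 2 × 5 = 10
  Potting intermittent contact: 4 × 5 × 3 = 60
  Bushing delamination: 1 × 5 × 3 = 15
  Liner erosion: 5 × 2 × 4 = 40
  Filter contamination: 3 × 5 × 2 = 30
  Hinge intermittent contact: 3 × 3 × 2 = 18
  Plenum seizure: 2 × 3 × 2 = 12
  Solder joint missing: 5 × 5 × 5 = 125
Sorted descending: 125, 60, 40, 30, 18, 15, 12, 10, 8.
The seventh-highest RPN is 12 (Plenum seizure).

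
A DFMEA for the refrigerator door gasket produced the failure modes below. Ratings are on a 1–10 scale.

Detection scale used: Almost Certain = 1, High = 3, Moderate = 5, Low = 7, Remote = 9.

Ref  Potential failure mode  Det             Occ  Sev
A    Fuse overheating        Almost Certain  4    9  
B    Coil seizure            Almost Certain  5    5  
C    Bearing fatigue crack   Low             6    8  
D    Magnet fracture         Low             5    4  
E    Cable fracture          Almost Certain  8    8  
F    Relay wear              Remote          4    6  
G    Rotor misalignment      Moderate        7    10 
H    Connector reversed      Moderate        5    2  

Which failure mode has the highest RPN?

RPN = Severity × Occurrence × Detection:
  A: 9 × 4 × 1 = 36
  B: 5 × 5 × 1 = 25
  C: 8 × 6 × 7 = 336
  D: 4 × 5 × 7 = 140
  E: 8 × 8 × 1 = 64
  F: 6 × 4 × 9 = 216
  G: 10 × 7 × 5 = 350
  H: 2 × 5 × 5 = 50
Highest RPN is 350 → G.

G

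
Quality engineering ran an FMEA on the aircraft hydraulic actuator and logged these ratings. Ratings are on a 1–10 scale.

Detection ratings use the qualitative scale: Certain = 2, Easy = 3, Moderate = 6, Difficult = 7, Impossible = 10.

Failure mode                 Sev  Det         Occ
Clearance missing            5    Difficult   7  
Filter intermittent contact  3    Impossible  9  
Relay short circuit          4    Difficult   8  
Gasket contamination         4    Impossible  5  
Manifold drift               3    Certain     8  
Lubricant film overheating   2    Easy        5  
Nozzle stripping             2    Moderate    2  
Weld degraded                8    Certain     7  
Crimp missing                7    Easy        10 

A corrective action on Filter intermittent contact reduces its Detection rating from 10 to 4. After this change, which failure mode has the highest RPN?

Clearance missing

RPN = Severity × Occurrence × Detection:
  Clearance missing: 5 × 7 × 7 = 245
  Filter intermittent contact: 3 × 9 × 10 = 270
  Relay short circuit: 4 × 8 × 7 = 224
  Gasket contamination: 4 × 5 × 10 = 200
  Manifold drift: 3 × 8 × 2 = 48
  Lubricant film overheating: 2 × 5 × 3 = 30
  Nozzle stripping: 2 × 2 × 6 = 24
  Weld degraded: 8 × 7 × 2 = 112
  Crimp missing: 7 × 10 × 3 = 210
After action: Filter intermittent contact → 3 × 9 × 4 = 108.
Revised RPNs: Clearance missing=245, Relay short circuit=224, Crimp missing=210, Gasket contamination=200, Weld degraded=112, Filter intermittent contact=108, Manifold drift=48, Lubricant film overheating=30, Nozzle stripping=24.
Highest is now Clearance missing (245).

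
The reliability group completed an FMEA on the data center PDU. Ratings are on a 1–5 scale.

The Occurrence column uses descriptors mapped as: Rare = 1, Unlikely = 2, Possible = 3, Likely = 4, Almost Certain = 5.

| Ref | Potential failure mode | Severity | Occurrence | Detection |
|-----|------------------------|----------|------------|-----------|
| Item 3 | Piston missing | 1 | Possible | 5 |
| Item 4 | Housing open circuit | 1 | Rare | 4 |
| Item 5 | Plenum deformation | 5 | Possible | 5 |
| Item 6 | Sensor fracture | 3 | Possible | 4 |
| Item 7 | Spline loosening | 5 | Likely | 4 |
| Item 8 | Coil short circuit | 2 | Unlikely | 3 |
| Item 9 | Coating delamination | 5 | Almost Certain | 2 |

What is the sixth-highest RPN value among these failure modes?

RPN = Severity × Occurrence × Detection:
  Item 3: 1 × 3 × 5 = 15
  Item 4: 1 × 1 × 4 = 4
  Item 5: 5 × 3 × 5 = 75
  Item 6: 3 × 3 × 4 = 36
  Item 7: 5 × 4 × 4 = 80
  Item 8: 2 × 2 × 3 = 12
  Item 9: 5 × 5 × 2 = 50
Sorted descending: 80, 75, 50, 36, 15, 12, 4.
The sixth-highest RPN is 12 (Item 8).

12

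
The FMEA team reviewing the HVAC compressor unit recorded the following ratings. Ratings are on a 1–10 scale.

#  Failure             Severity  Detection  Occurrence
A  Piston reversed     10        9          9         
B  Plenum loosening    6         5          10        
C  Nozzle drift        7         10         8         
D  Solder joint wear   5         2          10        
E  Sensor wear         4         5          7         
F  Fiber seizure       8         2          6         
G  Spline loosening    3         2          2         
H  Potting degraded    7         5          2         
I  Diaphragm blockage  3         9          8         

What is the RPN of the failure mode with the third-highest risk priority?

300

RPN = Severity × Occurrence × Detection:
  A: 10 × 9 × 9 = 810
  B: 6 × 10 × 5 = 300
  C: 7 × 8 × 10 = 560
  D: 5 × 10 × 2 = 100
  E: 4 × 7 × 5 = 140
  F: 8 × 6 × 2 = 96
  G: 3 × 2 × 2 = 12
  H: 7 × 2 × 5 = 70
  I: 3 × 8 × 9 = 216
Sorted descending: 810, 560, 300, 216, 140, 100, 96, 70, 12.
The third-highest RPN is 300 (B).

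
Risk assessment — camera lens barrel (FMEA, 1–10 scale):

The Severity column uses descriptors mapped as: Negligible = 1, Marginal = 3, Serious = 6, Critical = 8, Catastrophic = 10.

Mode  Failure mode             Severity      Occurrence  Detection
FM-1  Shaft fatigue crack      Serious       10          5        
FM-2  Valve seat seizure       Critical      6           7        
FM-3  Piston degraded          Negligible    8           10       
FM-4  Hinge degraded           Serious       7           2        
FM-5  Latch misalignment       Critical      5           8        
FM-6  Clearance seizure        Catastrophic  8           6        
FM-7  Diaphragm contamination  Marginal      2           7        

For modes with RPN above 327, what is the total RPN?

RPN = Severity × Occurrence × Detection:
  FM-1: 6 × 10 × 5 = 300
  FM-2: 8 × 6 × 7 = 336
  FM-3: 1 × 8 × 10 = 80
  FM-4: 6 × 7 × 2 = 84
  FM-5: 8 × 5 × 8 = 320
  FM-6: 10 × 8 × 6 = 480
  FM-7: 3 × 2 × 7 = 42
RPN > 327: FM-2 (336), FM-6 (480).
Sum: 336 + 480 = 816.

816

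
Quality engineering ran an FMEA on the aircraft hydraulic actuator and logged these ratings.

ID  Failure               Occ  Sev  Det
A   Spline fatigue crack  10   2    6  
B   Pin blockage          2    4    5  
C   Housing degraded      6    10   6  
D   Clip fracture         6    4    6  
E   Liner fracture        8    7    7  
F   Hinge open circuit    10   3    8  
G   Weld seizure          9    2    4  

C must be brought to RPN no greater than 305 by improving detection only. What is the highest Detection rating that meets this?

C: S=10, O=6, D=6 → current RPN = 360.
Fixed product = 60. Need 60 × D ≤ 305, so D ≤ 305/60 = 5.08.
Maximum integer Detection rating = 5 (gives RPN 300; D=6 would give 360 > 305).

5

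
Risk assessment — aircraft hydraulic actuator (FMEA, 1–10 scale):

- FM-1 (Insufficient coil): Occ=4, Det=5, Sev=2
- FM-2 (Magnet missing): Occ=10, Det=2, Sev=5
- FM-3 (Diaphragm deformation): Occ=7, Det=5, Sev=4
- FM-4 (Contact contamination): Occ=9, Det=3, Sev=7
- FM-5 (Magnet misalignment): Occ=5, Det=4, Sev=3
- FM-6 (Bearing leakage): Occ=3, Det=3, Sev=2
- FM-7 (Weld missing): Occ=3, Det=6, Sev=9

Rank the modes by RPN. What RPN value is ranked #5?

60

RPN = Severity × Occurrence × Detection:
  FM-1: 2 × 4 × 5 = 40
  FM-2: 5 × 10 × 2 = 100
  FM-3: 4 × 7 × 5 = 140
  FM-4: 7 × 9 × 3 = 189
  FM-5: 3 × 5 × 4 = 60
  FM-6: 2 × 3 × 3 = 18
  FM-7: 9 × 3 × 6 = 162
Sorted descending: 189, 162, 140, 100, 60, 40, 18.
The fifth-highest RPN is 60 (FM-5).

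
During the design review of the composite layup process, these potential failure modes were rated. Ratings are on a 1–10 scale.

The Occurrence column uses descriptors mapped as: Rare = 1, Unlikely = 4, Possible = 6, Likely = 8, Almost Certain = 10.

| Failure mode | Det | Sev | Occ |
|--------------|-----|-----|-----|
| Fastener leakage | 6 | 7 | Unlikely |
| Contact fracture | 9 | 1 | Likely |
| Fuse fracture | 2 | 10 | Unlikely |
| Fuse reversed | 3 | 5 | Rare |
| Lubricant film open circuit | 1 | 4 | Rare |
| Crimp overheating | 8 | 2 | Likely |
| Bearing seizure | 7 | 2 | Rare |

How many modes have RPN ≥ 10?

6

RPN = Severity × Occurrence × Detection:
  Fastener leakage: 7 × 4 × 6 = 168
  Contact fracture: 1 × 8 × 9 = 72
  Fuse fracture: 10 × 4 × 2 = 80
  Fuse reversed: 5 × 1 × 3 = 15
  Lubricant film open circuit: 4 × 1 × 1 = 4
  Crimp overheating: 2 × 8 × 8 = 128
  Bearing seizure: 2 × 1 × 7 = 14
Modes with RPN ≥ 10: Fastener leakage (168), Contact fracture (72), Fuse fracture (80), Fuse reversed (15), Crimp overheating (128), Bearing seizure (14) → 6.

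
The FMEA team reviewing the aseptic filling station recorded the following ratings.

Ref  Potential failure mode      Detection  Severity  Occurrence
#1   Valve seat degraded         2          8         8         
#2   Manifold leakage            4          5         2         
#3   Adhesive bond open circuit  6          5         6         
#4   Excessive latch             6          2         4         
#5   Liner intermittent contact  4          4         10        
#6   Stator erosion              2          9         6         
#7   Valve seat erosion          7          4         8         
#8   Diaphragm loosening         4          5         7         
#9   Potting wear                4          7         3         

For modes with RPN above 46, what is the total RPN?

RPN = Severity × Occurrence × Detection:
  #1: 8 × 8 × 2 = 128
  #2: 5 × 2 × 4 = 40
  #3: 5 × 6 × 6 = 180
  #4: 2 × 4 × 6 = 48
  #5: 4 × 10 × 4 = 160
  #6: 9 × 6 × 2 = 108
  #7: 4 × 8 × 7 = 224
  #8: 5 × 7 × 4 = 140
  #9: 7 × 3 × 4 = 84
RPN > 46: #1 (128), #3 (180), #4 (48), #5 (160), #6 (108), #7 (224), #8 (140), #9 (84).
Sum: 128 + 180 + 48 + 160 + 108 + 224 + 140 + 84 = 1072.

1072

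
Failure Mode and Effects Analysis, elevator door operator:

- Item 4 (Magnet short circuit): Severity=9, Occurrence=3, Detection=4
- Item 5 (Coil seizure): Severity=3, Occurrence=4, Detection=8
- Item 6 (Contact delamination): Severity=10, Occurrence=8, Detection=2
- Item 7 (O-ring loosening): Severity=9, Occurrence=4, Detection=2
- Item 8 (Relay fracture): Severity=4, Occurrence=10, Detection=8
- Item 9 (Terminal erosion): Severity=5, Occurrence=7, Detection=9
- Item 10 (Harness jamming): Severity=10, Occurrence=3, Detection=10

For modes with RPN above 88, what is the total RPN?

1299

RPN = Severity × Occurrence × Detection:
  Item 4: 9 × 3 × 4 = 108
  Item 5: 3 × 4 × 8 = 96
  Item 6: 10 × 8 × 2 = 160
  Item 7: 9 × 4 × 2 = 72
  Item 8: 4 × 10 × 8 = 320
  Item 9: 5 × 7 × 9 = 315
  Item 10: 10 × 3 × 10 = 300
RPN > 88: Item 4 (108), Item 5 (96), Item 6 (160), Item 8 (320), Item 9 (315), Item 10 (300).
Sum: 108 + 96 + 160 + 320 + 315 + 300 = 1299.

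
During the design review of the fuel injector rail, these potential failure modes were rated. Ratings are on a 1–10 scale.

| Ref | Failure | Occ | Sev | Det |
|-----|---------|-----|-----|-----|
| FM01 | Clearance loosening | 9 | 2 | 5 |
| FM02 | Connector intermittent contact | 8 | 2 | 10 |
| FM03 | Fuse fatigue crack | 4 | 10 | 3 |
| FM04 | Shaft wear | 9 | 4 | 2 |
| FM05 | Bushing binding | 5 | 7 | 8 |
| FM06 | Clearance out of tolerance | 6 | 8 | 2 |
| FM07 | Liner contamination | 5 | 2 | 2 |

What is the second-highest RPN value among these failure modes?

RPN = Severity × Occurrence × Detection:
  FM01: 2 × 9 × 5 = 90
  FM02: 2 × 8 × 10 = 160
  FM03: 10 × 4 × 3 = 120
  FM04: 4 × 9 × 2 = 72
  FM05: 7 × 5 × 8 = 280
  FM06: 8 × 6 × 2 = 96
  FM07: 2 × 5 × 2 = 20
Sorted descending: 280, 160, 120, 96, 90, 72, 20.
The second-highest RPN is 160 (FM02).

160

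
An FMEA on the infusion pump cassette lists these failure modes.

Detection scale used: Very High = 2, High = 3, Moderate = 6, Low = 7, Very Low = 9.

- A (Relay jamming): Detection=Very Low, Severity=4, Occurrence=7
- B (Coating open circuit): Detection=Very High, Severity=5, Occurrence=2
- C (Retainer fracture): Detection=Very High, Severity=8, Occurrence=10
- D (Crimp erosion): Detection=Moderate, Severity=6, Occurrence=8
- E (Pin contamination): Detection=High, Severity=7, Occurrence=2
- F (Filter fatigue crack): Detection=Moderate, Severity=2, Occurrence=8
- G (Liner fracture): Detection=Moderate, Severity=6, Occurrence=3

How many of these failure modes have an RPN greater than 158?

RPN = Severity × Occurrence × Detection:
  A: 4 × 7 × 9 = 252
  B: 5 × 2 × 2 = 20
  C: 8 × 10 × 2 = 160
  D: 6 × 8 × 6 = 288
  E: 7 × 2 × 3 = 42
  F: 2 × 8 × 6 = 96
  G: 6 × 3 × 6 = 108
Modes with RPN > 158: A (252), C (160), D (288) → 3.

3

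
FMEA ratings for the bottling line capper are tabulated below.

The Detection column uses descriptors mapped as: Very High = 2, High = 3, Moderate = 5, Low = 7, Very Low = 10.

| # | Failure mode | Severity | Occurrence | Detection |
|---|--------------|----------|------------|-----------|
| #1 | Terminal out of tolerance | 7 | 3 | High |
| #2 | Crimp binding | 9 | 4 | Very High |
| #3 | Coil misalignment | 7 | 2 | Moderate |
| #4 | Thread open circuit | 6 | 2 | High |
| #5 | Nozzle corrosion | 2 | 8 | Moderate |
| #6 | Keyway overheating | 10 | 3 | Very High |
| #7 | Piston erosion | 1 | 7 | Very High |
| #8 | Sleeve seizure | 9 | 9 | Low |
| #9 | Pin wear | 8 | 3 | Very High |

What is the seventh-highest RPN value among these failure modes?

48

RPN = Severity × Occurrence × Detection:
  #1: 7 × 3 × 3 = 63
  #2: 9 × 4 × 2 = 72
  #3: 7 × 2 × 5 = 70
  #4: 6 × 2 × 3 = 36
  #5: 2 × 8 × 5 = 80
  #6: 10 × 3 × 2 = 60
  #7: 1 × 7 × 2 = 14
  #8: 9 × 9 × 7 = 567
  #9: 8 × 3 × 2 = 48
Sorted descending: 567, 80, 72, 70, 63, 60, 48, 36, 14.
The seventh-highest RPN is 48 (#9).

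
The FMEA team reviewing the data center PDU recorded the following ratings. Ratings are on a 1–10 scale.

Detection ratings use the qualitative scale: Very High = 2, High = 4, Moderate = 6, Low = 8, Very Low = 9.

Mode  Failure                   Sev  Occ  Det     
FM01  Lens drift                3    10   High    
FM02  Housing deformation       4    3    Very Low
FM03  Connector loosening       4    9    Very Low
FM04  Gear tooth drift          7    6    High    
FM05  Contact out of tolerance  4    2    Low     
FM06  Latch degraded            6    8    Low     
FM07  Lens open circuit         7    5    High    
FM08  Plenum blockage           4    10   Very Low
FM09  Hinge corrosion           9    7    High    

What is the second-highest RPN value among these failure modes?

360

RPN = Severity × Occurrence × Detection:
  FM01: 3 × 10 × 4 = 120
  FM02: 4 × 3 × 9 = 108
  FM03: 4 × 9 × 9 = 324
  FM04: 7 × 6 × 4 = 168
  FM05: 4 × 2 × 8 = 64
  FM06: 6 × 8 × 8 = 384
  FM07: 7 × 5 × 4 = 140
  FM08: 4 × 10 × 9 = 360
  FM09: 9 × 7 × 4 = 252
Sorted descending: 384, 360, 324, 252, 168, 140, 120, 108, 64.
The second-highest RPN is 360 (FM08).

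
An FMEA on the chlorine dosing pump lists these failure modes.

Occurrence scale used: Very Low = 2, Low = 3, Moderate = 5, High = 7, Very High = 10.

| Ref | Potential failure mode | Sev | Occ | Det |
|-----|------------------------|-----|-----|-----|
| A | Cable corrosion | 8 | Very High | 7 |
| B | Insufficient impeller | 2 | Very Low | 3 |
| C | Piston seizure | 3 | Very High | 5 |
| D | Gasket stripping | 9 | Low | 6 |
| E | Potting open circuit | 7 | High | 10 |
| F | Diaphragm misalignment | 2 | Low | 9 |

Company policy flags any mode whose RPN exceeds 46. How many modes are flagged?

RPN = Severity × Occurrence × Detection:
  A: 8 × 10 × 7 = 560
  B: 2 × 2 × 3 = 12
  C: 3 × 10 × 5 = 150
  D: 9 × 3 × 6 = 162
  E: 7 × 7 × 10 = 490
  F: 2 × 3 × 9 = 54
Modes with RPN > 46: A (560), C (150), D (162), E (490), F (54) → 5.

5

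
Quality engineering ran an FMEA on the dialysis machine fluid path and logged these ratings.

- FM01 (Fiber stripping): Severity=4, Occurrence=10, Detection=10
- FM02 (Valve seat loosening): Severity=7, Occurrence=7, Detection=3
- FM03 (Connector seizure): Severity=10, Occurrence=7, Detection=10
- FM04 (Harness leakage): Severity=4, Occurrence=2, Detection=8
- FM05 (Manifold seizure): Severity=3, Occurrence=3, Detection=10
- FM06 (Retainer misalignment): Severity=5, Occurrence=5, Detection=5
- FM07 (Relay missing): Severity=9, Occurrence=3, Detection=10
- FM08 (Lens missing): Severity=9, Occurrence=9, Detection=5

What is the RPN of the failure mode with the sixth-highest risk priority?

125

RPN = Severity × Occurrence × Detection:
  FM01: 4 × 10 × 10 = 400
  FM02: 7 × 7 × 3 = 147
  FM03: 10 × 7 × 10 = 700
  FM04: 4 × 2 × 8 = 64
  FM05: 3 × 3 × 10 = 90
  FM06: 5 × 5 × 5 = 125
  FM07: 9 × 3 × 10 = 270
  FM08: 9 × 9 × 5 = 405
Sorted descending: 700, 405, 400, 270, 147, 125, 90, 64.
The sixth-highest RPN is 125 (FM06).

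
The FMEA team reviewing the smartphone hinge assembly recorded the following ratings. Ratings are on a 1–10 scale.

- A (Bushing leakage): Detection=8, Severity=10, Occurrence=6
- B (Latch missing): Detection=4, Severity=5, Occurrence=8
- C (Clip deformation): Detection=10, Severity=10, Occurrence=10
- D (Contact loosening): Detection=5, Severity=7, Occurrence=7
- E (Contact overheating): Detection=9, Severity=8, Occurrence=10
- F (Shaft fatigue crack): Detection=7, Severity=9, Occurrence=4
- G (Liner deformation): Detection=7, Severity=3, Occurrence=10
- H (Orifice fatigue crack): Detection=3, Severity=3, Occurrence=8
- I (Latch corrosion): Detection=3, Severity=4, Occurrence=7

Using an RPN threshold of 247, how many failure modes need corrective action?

RPN = Severity × Occurrence × Detection:
  A: 10 × 6 × 8 = 480
  B: 5 × 8 × 4 = 160
  C: 10 × 10 × 10 = 1000
  D: 7 × 7 × 5 = 245
  E: 8 × 10 × 9 = 720
  F: 9 × 4 × 7 = 252
  G: 3 × 10 × 7 = 210
  H: 3 × 8 × 3 = 72
  I: 4 × 7 × 3 = 84
Modes with RPN ≥ 247: A (480), C (1000), E (720), F (252) → 4.

4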